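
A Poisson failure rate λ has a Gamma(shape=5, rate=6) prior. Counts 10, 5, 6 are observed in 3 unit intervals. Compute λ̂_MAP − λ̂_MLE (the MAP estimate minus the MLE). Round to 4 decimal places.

Σxᵢ = 21. Posterior is Gamma(26, 9); MAP = (26−1)/9 = 25/9 ≈ 2.77778.
MLE = x̄ = 21/3 ≈ 7.00000.
Difference = 25/9 − 21/3 = -38/9 ≈ -4.2222.

MAP − MLE = -4.2222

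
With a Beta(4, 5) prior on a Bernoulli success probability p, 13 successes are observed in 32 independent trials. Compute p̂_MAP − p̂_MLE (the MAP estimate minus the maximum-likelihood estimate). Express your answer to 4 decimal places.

Posterior is Beta(17, 24); MAP = (17−1)/(41−2) = 16/39 ≈ 0.41026.
MLE ignores the prior: p̂_MLE = k/n = 13/32 ≈ 0.40625.
Difference = 16/39 − 13/32 = 5/1248 ≈ 0.0040.

MAP − MLE = 0.0040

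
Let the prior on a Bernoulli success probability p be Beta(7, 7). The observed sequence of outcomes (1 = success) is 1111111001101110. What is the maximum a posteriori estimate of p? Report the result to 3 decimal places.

p̂_MAP = 0.643

Prior: Beta(7, 7).
Data: 12 successes in 16 trials (from the sequence). The binomial likelihood contributes p^12(1−p)^4, so the posterior is Beta(7+12, 7+4) = Beta(19, 11).
For Beta(a, b) with a, b > 1 the mode is (a−1)/(a+b−2) = 18/28 ≈ 0.643.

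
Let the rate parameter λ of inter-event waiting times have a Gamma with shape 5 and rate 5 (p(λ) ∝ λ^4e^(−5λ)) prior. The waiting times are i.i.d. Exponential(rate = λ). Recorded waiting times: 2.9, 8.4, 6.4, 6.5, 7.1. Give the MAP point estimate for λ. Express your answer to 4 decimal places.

λ̂_MAP = 0.2479

The Exponential(rate=λ) likelihood is ∝ λ^n e^(−λΣtᵢ). Here n = 5 and Σtᵢ = 2.9 + 8.4 + 6.4 + 6.5 + 7.1 = 31.3.
Posterior ∝ λ^4e^(−5λ) · λ^5e^(−31.3λ) = λ^9e^(−36.3λ), i.e. Gamma(10, 36.3).
Mode = (a−1)/b = 9/36.3 ≈ 0.2479.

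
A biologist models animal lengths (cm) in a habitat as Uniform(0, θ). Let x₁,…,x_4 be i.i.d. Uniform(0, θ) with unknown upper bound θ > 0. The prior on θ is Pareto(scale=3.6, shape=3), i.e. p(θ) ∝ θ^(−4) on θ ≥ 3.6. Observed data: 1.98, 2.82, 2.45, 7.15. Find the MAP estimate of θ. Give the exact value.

The Uniform(0, θ) likelihood is θ^(−n) for θ ≥ max(xᵢ), zero otherwise. Here max(xᵢ) = 7.15.
Posterior ∝ θ^(−4) · θ^(−4) = θ^(−8) on θ ≥ max(3.6, 7.15) = 7.15.
This density is strictly decreasing in θ, so the posterior mode lies at the lower boundary of the support.

θ̂_MAP = 7.15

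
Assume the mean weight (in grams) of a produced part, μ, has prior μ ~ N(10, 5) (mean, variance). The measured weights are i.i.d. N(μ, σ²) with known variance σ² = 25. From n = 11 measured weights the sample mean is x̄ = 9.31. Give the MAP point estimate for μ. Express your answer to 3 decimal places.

n = 11, x̄ = 9.31.
For a Normal prior and Normal likelihood with known variance, the posterior is Normal; its mode equals its mean, the precision-weighted average.
Prior precision 1/σ₀² = 1/5 = 0.2; data precision n/σ² = 11/25 = 0.44.
μ̂ = (0.2·10 + 0.44·9.31) / (0.2 + 0.44) = 6.0964/0.64 = 9.525625 ≈ 9.526.

μ̂_MAP = 9.526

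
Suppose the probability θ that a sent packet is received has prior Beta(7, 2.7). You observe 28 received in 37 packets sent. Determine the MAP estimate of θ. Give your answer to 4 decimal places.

Prior: Beta(7, 2.7).
Data: 28 successes in 37 trials. The binomial likelihood contributes θ^28(1−θ)^9, so the posterior is Beta(7+28, 2.7+9) = Beta(35, 11.7).
For Beta(a, b) with a, b > 1 the mode is (a−1)/(a+b−2) = 34/44.7 ≈ 0.7606.

θ̂_MAP = 0.7606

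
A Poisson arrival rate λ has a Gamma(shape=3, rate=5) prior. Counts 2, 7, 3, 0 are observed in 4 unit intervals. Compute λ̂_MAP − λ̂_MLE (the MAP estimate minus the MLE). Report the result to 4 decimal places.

Σxᵢ = 12. Posterior is Gamma(15, 9); MAP = (15−1)/9 = 14/9 ≈ 1.55556.
MLE = x̄ = 12/4 ≈ 3.00000.
Difference = 14/9 − 12/4 = -13/9 ≈ -1.4444.

MAP − MLE = -1.4444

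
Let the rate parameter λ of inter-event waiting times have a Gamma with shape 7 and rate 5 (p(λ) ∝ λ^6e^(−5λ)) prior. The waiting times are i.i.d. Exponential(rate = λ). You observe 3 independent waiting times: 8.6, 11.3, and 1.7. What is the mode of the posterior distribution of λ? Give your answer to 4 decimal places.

λ̂_MAP = 0.3383

The Exponential(rate=λ) likelihood is ∝ λ^n e^(−λΣtᵢ). Here n = 3 and Σtᵢ = 8.6 + 11.3 + 1.7 = 21.6.
Posterior ∝ λ^6e^(−5λ) · λ^3e^(−21.6λ) = λ^9e^(−26.6λ), i.e. Gamma(10, 26.6).
Mode = (a−1)/b = 9/26.6 ≈ 0.3383.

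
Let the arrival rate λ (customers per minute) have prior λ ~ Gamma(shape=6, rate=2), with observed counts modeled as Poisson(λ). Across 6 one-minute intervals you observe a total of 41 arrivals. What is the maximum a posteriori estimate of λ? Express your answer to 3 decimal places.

λ̂_MAP = 5.750

Σxᵢ = 41, n = 6.
Posterior ∝ λ^5e^(−2λ) · λ^41e^(−6λ) = λ^46e^(−8λ), i.e. Gamma(shape=47, rate=8).
The mode of a Gamma(a, b) with a ≥ 1 (shape–rate) is (a−1)/b = 46/8 ≈ 5.750.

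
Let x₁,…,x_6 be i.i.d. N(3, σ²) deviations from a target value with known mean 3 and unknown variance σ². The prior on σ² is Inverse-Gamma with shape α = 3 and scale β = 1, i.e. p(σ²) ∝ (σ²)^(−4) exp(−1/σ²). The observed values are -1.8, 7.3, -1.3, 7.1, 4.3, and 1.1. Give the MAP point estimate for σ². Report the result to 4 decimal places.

σ̂²_MAP = 6.0093

Sum of squared deviations about the known mean: SS = (-1.8−3)² + (7.3−3)² + (-1.3−3)² + (7.1−3)² + (4.3−3)² + (1.1−3)² = 82.13.
The Normal likelihood contributes (σ²)^(−n/2) exp(−SS/(2σ²)), so the posterior is Inverse-Gamma(α + n/2, β + SS/2) = Inverse-Gamma(6, 42.065).
The mode of Inverse-Gamma(a, b) is b/(a+1) = 42.065/7 ≈ 6.0093.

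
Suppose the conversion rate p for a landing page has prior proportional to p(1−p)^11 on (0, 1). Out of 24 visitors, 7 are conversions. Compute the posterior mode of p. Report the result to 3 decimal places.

p̂_MAP = 0.222

The prior density ∝ p(1−p)^11 is the kernel of Beta(2, 12).
Data: 7 successes in 24 trials. The binomial likelihood contributes p^7(1−p)^17, so the posterior is Beta(2+7, 12+17) = Beta(9, 29).
For Beta(a, b) with a, b > 1 the mode is (a−1)/(a+b−2) = 8/36 ≈ 0.222.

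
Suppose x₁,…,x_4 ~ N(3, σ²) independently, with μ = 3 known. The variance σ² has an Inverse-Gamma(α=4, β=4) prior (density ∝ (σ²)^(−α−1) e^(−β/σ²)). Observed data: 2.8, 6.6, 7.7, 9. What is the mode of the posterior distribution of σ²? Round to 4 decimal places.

σ̂²_MAP = 5.6493

Sum of squared deviations about the known mean: SS = (2.8−3)² + (6.6−3)² + (7.7−3)² + (9−3)² = 71.09.
The Normal likelihood contributes (σ²)^(−n/2) exp(−SS/(2σ²)), so the posterior is Inverse-Gamma(α + n/2, β + SS/2) = Inverse-Gamma(6, 39.545).
The mode of Inverse-Gamma(a, b) is b/(a+1) = 39.545/7 ≈ 5.6493.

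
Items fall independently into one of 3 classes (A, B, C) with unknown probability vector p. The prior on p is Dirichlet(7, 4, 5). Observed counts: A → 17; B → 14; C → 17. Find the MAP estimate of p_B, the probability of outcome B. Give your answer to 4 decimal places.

MAP estimate of p_B = 0.2787

The posterior is Dirichlet(αᵢ + nᵢ) = Dirichlet(24, 18, 22).
For a Dirichlet(a₁,…,a_K) with all aᵢ > 1, the mode has j-th component (aⱼ − 1)/(Σaᵢ − K).
Here Σaᵢ = 64 and K = 3, so p_B = (18 − 1)/(64 − 3) = 17/61 ≈ 0.2787.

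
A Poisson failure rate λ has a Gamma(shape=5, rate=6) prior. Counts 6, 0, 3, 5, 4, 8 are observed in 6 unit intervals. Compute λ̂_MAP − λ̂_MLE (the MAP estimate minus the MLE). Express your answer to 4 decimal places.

Σxᵢ = 26. Posterior is Gamma(31, 12); MAP = (31−1)/12 = 30/12 ≈ 2.50000.
MLE = x̄ = 26/6 ≈ 4.33333.
Difference = 30/12 − 26/6 = -11/6 ≈ -1.8333.

MAP − MLE = -1.8333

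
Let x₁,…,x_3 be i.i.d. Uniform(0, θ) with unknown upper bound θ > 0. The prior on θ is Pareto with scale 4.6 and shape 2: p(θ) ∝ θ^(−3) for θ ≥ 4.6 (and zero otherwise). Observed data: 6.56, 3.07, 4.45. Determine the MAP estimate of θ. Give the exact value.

θ̂_MAP = 6.56

The Uniform(0, θ) likelihood is θ^(−n) for θ ≥ max(xᵢ), zero otherwise. Here max(xᵢ) = 6.56.
Posterior ∝ θ^(−3) · θ^(−3) = θ^(−6) on θ ≥ max(4.6, 6.56) = 6.56.
This density is strictly decreasing in θ, so the posterior mode lies at the lower boundary of the support.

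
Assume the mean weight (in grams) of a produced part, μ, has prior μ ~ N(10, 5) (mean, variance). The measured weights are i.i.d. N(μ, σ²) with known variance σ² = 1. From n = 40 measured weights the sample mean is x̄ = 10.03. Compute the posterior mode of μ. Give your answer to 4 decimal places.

n = 40, x̄ = 10.03.
For a Normal prior and Normal likelihood with known variance, the posterior is Normal; its mode equals its mean, the precision-weighted average.
Prior precision 1/σ₀² = 1/5 = 0.2; data precision n/σ² = 40/1 = 40.
μ̂ = (0.2·10 + 40·10.03) / (0.2 + 40) = 403.2/40.2 = 672/67 ≈ 10.0299.

μ̂_MAP = 10.0299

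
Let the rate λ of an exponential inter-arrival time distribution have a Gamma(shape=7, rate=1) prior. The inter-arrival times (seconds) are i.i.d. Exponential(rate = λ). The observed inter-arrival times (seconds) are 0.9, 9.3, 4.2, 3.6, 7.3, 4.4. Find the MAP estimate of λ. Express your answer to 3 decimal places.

The Exponential(rate=λ) likelihood is ∝ λ^n e^(−λΣtᵢ). Here n = 6 and Σtᵢ = 0.9 + 9.3 + 4.2 + 3.6 + 7.3 + 4.4 = 29.7.
Posterior ∝ λ^6e^(−1λ) · λ^6e^(−29.7λ) = λ^12e^(−30.7λ), i.e. Gamma(13, 30.7).
Mode = (a−1)/b = 12/30.7 ≈ 0.391.

λ̂_MAP = 0.391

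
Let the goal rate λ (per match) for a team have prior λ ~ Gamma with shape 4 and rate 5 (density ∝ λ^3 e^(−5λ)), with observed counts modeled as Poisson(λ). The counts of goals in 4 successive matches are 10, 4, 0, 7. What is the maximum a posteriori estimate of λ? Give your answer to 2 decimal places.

λ̂_MAP = 2.67

Σxᵢ = 10+4+0+7 = 21, with n = 4.
Posterior ∝ λ^3e^(−5λ) · λ^21e^(−4λ) = λ^24e^(−9λ), i.e. Gamma(shape=25, rate=9).
The mode of a Gamma(a, b) with a ≥ 1 (shape–rate) is (a−1)/b = 24/9 ≈ 2.67.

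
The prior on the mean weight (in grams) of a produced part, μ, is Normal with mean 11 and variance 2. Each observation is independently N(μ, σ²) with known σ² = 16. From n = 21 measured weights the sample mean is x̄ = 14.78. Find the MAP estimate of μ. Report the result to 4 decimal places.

μ̂_MAP = 13.7372

n = 21, x̄ = 14.78.
For a Normal prior and Normal likelihood with known variance, the posterior is Normal; its mode equals its mean, the precision-weighted average.
Prior precision 1/σ₀² = 1/2 = 0.5; data precision n/σ² = 21/16 = 1.3125.
μ̂ = (0.5·11 + 1.3125·14.78) / (0.5 + 1.3125) = 24.89875/1.8125 = 19919/1450 ≈ 13.7372.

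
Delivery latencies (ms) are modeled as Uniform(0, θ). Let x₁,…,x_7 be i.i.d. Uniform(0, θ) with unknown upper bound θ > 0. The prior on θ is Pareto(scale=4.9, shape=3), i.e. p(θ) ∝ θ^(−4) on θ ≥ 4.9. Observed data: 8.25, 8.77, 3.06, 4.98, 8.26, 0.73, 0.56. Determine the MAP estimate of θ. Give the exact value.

θ̂_MAP = 8.77

The Uniform(0, θ) likelihood is θ^(−n) for θ ≥ max(xᵢ), zero otherwise. Here max(xᵢ) = 8.77.
Posterior ∝ θ^(−4) · θ^(−7) = θ^(−11) on θ ≥ max(4.9, 8.77) = 8.77.
This density is strictly decreasing in θ, so the posterior mode lies at the lower boundary of the support.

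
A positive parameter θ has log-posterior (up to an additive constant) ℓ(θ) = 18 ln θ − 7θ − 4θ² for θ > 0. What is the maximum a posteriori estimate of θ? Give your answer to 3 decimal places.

θ̂_MAP = 1.125

ℓ'(θ) = 18/θ − 7 − 8θ. Setting this to zero and multiplying by θ: 8θ² + 7θ − 18 = 0.
θ = (−7 + √(7² + 4·8·18)) / (2·8) = (−7 + √625) / 16 = (−7 + 25)/16 = 9/8.
ℓ''(θ) = −18/θ² − 8 < 0, confirming a maximum.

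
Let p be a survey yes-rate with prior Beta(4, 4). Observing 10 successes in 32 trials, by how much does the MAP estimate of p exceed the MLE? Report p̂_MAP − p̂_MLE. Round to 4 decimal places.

Posterior is Beta(14, 26); MAP = (14−1)/(40−2) = 13/38 ≈ 0.34211.
MLE ignores the prior: p̂_MLE = k/n = 10/32 ≈ 0.31250.
Difference = 13/38 − 10/32 = 9/304 ≈ 0.0296.

MAP − MLE = 0.0296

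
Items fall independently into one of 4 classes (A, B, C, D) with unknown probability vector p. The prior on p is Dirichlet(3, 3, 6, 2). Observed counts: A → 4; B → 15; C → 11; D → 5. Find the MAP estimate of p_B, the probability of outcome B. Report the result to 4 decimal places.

The posterior is Dirichlet(αᵢ + nᵢ) = Dirichlet(7, 18, 17, 7).
For a Dirichlet(a₁,…,a_K) with all aᵢ > 1, the mode has j-th component (aⱼ − 1)/(Σaᵢ − K).
Here Σaᵢ = 49 and K = 4, so p_B = (18 − 1)/(49 − 4) = 17/45 ≈ 0.3778.

MAP estimate of p_B = 0.3778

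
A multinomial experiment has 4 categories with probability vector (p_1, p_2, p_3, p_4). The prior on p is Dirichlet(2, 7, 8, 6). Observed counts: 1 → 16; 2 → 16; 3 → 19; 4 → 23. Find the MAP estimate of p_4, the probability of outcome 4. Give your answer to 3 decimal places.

MAP estimate: 0.301

The posterior is Dirichlet(αᵢ + nᵢ) = Dirichlet(18, 23, 27, 29).
For a Dirichlet(a₁,…,a_K) with all aᵢ > 1, the mode has j-th component (aⱼ − 1)/(Σaᵢ − K).
Here Σaᵢ = 97 and K = 4, so p_4 = (29 − 1)/(97 − 4) = 28/93 ≈ 0.301.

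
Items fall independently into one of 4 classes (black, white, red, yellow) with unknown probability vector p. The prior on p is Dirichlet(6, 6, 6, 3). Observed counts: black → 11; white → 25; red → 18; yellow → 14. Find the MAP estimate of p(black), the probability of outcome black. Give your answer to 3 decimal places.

The posterior is Dirichlet(αᵢ + nᵢ) = Dirichlet(17, 31, 24, 17).
For a Dirichlet(a₁,…,a_K) with all aᵢ > 1, the mode has j-th component (aⱼ − 1)/(Σaᵢ − K).
Here Σaᵢ = 89 and K = 4, so p(black) = (17 − 1)/(89 − 4) = 16/85 ≈ 0.188.

MAP estimate of p(black) = 0.188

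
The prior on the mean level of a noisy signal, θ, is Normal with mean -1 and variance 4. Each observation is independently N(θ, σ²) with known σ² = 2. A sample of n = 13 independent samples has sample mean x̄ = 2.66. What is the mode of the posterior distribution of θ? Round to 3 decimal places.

θ̂_MAP = 2.524

n = 13, x̄ = 2.66.
For a Normal prior and Normal likelihood with known variance, the posterior is Normal; its mode equals its mean, the precision-weighted average.
Prior precision 1/σ₀² = 1/4 = 0.25; data precision n/σ² = 13/2 = 6.5.
θ̂ = (0.25·(-1) + 6.5·2.66) / (0.25 + 6.5) = 17.04/6.75 = 568/225 ≈ 2.524.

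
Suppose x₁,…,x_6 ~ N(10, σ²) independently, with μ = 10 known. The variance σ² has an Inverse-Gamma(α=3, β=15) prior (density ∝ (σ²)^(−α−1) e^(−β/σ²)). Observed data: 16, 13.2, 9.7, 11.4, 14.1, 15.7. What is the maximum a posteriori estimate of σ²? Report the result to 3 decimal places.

Sum of squared deviations about the known mean: SS = (16−10)² + (13.2−10)² + (9.7−10)² + (11.4−10)² + (14.1−10)² + (15.7−10)² = 97.59.
The Normal likelihood contributes (σ²)^(−n/2) exp(−SS/(2σ²)), so the posterior is Inverse-Gamma(α + n/2, β + SS/2) = Inverse-Gamma(6, 63.795).
The mode of Inverse-Gamma(a, b) is b/(a+1) = 63.795/7 ≈ 9.114.

σ̂²_MAP = 9.114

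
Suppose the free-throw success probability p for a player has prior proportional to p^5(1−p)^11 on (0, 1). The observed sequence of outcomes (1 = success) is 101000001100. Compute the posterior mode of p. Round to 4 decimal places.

p̂_MAP = 0.3214

The prior density ∝ p^5(1−p)^11 is the kernel of Beta(6, 12).
Data: 4 successes in 12 trials (from the sequence). The binomial likelihood contributes p^4(1−p)^8, so the posterior is Beta(6+4, 12+8) = Beta(10, 20).
For Beta(a, b) with a, b > 1 the mode is (a−1)/(a+b−2) = 9/28 ≈ 0.3214.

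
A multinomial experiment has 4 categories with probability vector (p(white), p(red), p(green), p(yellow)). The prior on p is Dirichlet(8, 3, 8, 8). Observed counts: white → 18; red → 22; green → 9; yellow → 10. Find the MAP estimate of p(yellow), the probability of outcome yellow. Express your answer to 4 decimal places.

The posterior is Dirichlet(αᵢ + nᵢ) = Dirichlet(26, 25, 17, 18).
For a Dirichlet(a₁,…,a_K) with all aᵢ > 1, the mode has j-th component (aⱼ − 1)/(Σaᵢ − K).
Here Σaᵢ = 86 and K = 4, so p(yellow) = (18 − 1)/(86 − 4) = 17/82 ≈ 0.2073.

MAP estimate of p(yellow) = 0.2073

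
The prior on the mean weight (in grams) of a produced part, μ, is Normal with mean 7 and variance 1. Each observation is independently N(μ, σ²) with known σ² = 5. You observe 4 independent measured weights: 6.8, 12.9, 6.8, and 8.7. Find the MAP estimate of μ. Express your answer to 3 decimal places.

μ̂_MAP = 7.800

n = 4; x̄ = (6.8 + 12.9 + 6.8 + 8.7)/4 = 35.2/4 = 8.8.
For a Normal prior and Normal likelihood with known variance, the posterior is Normal; its mode equals its mean, the precision-weighted average.
Prior precision 1/σ₀² = 1/1 = 1; data precision n/σ² = 4/5 = 0.8.
μ̂ = (1·7 + 0.8·8.8) / (1 + 0.8) = 14.04/1.8 = 7.800.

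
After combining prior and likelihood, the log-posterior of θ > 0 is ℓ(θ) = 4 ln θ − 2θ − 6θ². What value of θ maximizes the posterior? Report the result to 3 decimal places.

ℓ'(θ) = 4/θ − 2 − 12θ. Setting this to zero and multiplying by θ: 12θ² + 2θ − 4 = 0.
θ = (−2 + √(2² + 4·12·4)) / (2·12) = (−2 + √196) / 24 = (−2 + 14)/24 = 1/2.
ℓ''(θ) = −4/θ² − 12 < 0, confirming a maximum.

θ̂_MAP = 0.500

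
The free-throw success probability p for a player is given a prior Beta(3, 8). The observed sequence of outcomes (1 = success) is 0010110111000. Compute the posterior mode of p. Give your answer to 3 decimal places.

Prior: Beta(3, 8).
Data: 6 successes in 13 trials (from the sequence). The binomial likelihood contributes p^6(1−p)^7, so the posterior is Beta(3+6, 8+7) = Beta(9, 15).
For Beta(a, b) with a, b > 1 the mode is (a−1)/(a+b−2) = 8/22 ≈ 0.364.

p̂_MAP = 0.364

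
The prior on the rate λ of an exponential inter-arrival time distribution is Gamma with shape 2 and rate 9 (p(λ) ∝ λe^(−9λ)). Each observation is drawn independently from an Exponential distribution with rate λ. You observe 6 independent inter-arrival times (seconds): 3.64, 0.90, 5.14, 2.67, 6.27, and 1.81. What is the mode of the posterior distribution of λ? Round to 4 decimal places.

The Exponential(rate=λ) likelihood is ∝ λ^n e^(−λΣtᵢ). Here n = 6 and Σtᵢ = 3.64 + 0.90 + 5.14 + 2.67 + 6.27 + 1.81 = 20.43.
Posterior ∝ λe^(−9λ) · λ^6e^(−20.43λ) = λ^7e^(−29.43λ), i.e. Gamma(8, 29.43).
Mode = (a−1)/b = 7/29.43 ≈ 0.2379.

λ̂_MAP = 0.2379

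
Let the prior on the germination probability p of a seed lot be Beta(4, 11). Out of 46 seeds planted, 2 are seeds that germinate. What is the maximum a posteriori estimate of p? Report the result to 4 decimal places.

p̂_MAP = 0.0847

Prior: Beta(4, 11).
Data: 2 successes in 46 trials. The binomial likelihood contributes p^2(1−p)^44, so the posterior is Beta(4+2, 11+44) = Beta(6, 55).
For Beta(a, b) with a, b > 1 the mode is (a−1)/(a+b−2) = 5/59 ≈ 0.0847.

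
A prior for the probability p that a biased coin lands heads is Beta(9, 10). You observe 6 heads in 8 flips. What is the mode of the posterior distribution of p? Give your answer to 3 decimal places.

Prior: Beta(9, 10).
Data: 6 successes in 8 trials. The binomial likelihood contributes p^6(1−p)^2, so the posterior is Beta(9+6, 10+2) = Beta(15, 12).
For Beta(a, b) with a, b > 1 the mode is (a−1)/(a+b−2) = 14/25 ≈ 0.560.

p̂_MAP = 0.560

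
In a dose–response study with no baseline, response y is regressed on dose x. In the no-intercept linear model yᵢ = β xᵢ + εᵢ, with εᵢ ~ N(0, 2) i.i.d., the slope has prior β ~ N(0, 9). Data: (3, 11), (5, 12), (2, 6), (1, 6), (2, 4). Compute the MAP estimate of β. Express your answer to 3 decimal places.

log p(β | y) = −Σ(yᵢ − βxᵢ)²/(2·2) − β²/(2·9) + const.
Setting the derivative to zero: Σxᵢ(yᵢ − βxᵢ)/2 − β/9 = 0, so β = Σxᵢyᵢ / (Σxᵢ² + σ²/τ²).
Σxᵢyᵢ = 3·11 + 5·12 + 2·6 + 1·6 + 2·4 = 119; Σxᵢ² = 43; σ²/τ² = 2/9.
β̂_MAP = 119 / (43 + 2/9) = 119/(389/9) = 1071/389 ≈ 2.753.

β̂_MAP = 2.753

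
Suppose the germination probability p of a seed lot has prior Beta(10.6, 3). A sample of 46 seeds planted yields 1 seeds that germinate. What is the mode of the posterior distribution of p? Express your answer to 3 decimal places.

p̂_MAP = 0.184

Prior: Beta(10.6, 3).
Data: 1 success in 46 trials. The binomial likelihood contributes p(1−p)^45, so the posterior is Beta(10.6+1, 3+45) = Beta(11.6, 48).
For Beta(a, b) with a, b > 1 the mode is (a−1)/(a+b−2) = 10.6/57.6 ≈ 0.184.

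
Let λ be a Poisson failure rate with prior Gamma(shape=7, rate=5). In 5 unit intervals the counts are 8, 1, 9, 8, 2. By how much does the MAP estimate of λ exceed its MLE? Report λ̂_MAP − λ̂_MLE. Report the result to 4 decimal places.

Σxᵢ = 28. Posterior is Gamma(35, 10); MAP = (35−1)/10 = 34/10 ≈ 3.40000.
MLE = x̄ = 28/5 ≈ 5.60000.
Difference = 34/10 − 28/5 = -11/5 ≈ -2.2000.

MAP − MLE = -2.2000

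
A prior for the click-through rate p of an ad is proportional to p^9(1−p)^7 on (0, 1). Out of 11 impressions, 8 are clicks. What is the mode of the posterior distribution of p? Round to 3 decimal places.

The prior density ∝ p^9(1−p)^7 is the kernel of Beta(10, 8).
Data: 8 successes in 11 trials. The binomial likelihood contributes p^8(1−p)^3, so the posterior is Beta(10+8, 8+3) = Beta(18, 11).
For Beta(a, b) with a, b > 1 the mode is (a−1)/(a+b−2) = 17/27 ≈ 0.630.

p̂_MAP = 0.630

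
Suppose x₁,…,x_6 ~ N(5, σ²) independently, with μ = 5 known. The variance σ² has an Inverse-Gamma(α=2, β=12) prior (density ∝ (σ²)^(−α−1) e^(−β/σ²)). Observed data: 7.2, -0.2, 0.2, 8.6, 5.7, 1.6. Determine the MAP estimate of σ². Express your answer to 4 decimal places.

Sum of squared deviations about the known mean: SS = (7.2−5)² + (-0.2−5)² + (0.2−5)² + (8.6−5)² + (5.7−5)² + (1.6−5)² = 79.93.
The Normal likelihood contributes (σ²)^(−n/2) exp(−SS/(2σ²)), so the posterior is Inverse-Gamma(α + n/2, β + SS/2) = Inverse-Gamma(5, 51.965).
The mode of Inverse-Gamma(a, b) is b/(a+1) = 51.965/6 ≈ 8.6608.

σ̂²_MAP = 8.6608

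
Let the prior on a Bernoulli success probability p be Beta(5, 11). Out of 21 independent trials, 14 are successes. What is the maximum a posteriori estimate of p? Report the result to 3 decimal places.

p̂_MAP = 0.514

Prior: Beta(5, 11).
Data: 14 successes in 21 trials. The binomial likelihood contributes p^14(1−p)^7, so the posterior is Beta(5+14, 11+7) = Beta(19, 18).
For Beta(a, b) with a, b > 1 the mode is (a−1)/(a+b−2) = 18/35 ≈ 0.514.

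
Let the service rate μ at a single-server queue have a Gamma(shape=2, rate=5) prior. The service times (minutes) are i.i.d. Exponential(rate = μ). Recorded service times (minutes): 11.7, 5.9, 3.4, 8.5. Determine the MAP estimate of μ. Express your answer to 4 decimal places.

The Exponential(rate=μ) likelihood is ∝ μ^n e^(−μΣtᵢ). Here n = 4 and Σtᵢ = 11.7 + 5.9 + 3.4 + 8.5 = 29.5.
Posterior ∝ μe^(−5μ) · μ^4e^(−29.5μ) = μ^5e^(−34.5μ), i.e. Gamma(6, 34.5).
Mode = (a−1)/b = 5/34.5 ≈ 0.1449.

μ̂_MAP = 0.1449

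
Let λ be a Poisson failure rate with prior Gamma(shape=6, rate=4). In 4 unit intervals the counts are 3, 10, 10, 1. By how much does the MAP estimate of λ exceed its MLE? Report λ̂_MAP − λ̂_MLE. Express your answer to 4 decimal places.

MAP − MLE = -2.3750

Σxᵢ = 24. Posterior is Gamma(30, 8); MAP = (30−1)/8 = 29/8 ≈ 3.62500.
MLE = x̄ = 24/4 ≈ 6.00000.
Difference = 29/8 − 24/4 = -19/8 ≈ -2.3750.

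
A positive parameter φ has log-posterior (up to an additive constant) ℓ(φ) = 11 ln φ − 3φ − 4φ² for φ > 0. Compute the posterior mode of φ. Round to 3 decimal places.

φ̂_MAP = 1.000

ℓ'(φ) = 11/φ − 3 − 8φ. Setting this to zero and multiplying by φ: 8φ² + 3φ − 11 = 0.
φ = (−3 + √(3² + 4·8·11)) / (2·8) = (−3 + √361) / 16 = (−3 + 19)/16 = 1.
ℓ''(φ) = −11/φ² − 8 < 0, confirming a maximum.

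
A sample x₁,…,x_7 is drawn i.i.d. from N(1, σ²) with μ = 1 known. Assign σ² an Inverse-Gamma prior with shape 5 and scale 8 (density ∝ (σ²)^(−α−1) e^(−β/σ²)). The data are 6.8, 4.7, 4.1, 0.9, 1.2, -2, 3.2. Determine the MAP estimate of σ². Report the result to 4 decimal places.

σ̂²_MAP = 4.5700

Sum of squared deviations about the known mean: SS = (6.8−1)² + (4.7−1)² + (4.1−1)² + (0.9−1)² + (1.2−1)² + (-2−1)² + (3.2−1)² = 70.83.
The Normal likelihood contributes (σ²)^(−n/2) exp(−SS/(2σ²)), so the posterior is Inverse-Gamma(α + n/2, β + SS/2) = Inverse-Gamma(8.5, 43.415).
The mode of Inverse-Gamma(a, b) is b/(a+1) = 43.415/9.5 ≈ 4.5700.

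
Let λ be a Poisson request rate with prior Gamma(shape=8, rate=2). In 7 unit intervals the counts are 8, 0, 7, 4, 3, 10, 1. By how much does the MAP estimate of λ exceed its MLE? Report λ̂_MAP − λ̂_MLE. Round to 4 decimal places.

Σxᵢ = 33. Posterior is Gamma(41, 9); MAP = (41−1)/9 = 40/9 ≈ 4.44444.
MLE = x̄ = 33/7 ≈ 4.71429.
Difference = 40/9 − 33/7 = -17/63 ≈ -0.2698.

MAP − MLE = -0.2698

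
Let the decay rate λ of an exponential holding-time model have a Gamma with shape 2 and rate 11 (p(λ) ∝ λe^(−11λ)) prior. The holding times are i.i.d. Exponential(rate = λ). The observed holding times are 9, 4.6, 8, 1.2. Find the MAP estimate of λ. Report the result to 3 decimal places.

λ̂_MAP = 0.148

The Exponential(rate=λ) likelihood is ∝ λ^n e^(−λΣtᵢ). Here n = 4 and Σtᵢ = 9 + 4.6 + 8 + 1.2 = 22.8.
Posterior ∝ λe^(−11λ) · λ^4e^(−22.8λ) = λ^5e^(−33.8λ), i.e. Gamma(6, 33.8).
Mode = (a−1)/b = 5/33.8 ≈ 0.148.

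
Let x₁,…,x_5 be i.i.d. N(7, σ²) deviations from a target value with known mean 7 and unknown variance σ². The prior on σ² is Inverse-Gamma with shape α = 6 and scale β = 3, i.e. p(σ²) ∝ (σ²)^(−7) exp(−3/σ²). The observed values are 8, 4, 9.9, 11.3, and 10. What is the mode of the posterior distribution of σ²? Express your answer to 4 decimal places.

Sum of squared deviations about the known mean: SS = (8−7)² + (4−7)² + (9.9−7)² + (11.3−7)² + (10−7)² = 45.9.
The Normal likelihood contributes (σ²)^(−n/2) exp(−SS/(2σ²)), so the posterior is Inverse-Gamma(α + n/2, β + SS/2) = Inverse-Gamma(8.5, 25.95).
The mode of Inverse-Gamma(a, b) is b/(a+1) = 25.95/9.5 ≈ 2.7316.

σ̂²_MAP = 2.7316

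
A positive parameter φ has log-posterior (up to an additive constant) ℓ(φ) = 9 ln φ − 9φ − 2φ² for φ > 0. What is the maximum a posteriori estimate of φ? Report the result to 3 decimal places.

ℓ'(φ) = 9/φ − 9 − 4φ. Setting this to zero and multiplying by φ: 4φ² + 9φ − 9 = 0.
φ = (−9 + √(9² + 4·4·9)) / (2·4) = (−9 + √225) / 8 = (−9 + 15)/8 = 3/4.
ℓ''(φ) = −9/φ² − 4 < 0, confirming a maximum.

φ̂_MAP = 0.750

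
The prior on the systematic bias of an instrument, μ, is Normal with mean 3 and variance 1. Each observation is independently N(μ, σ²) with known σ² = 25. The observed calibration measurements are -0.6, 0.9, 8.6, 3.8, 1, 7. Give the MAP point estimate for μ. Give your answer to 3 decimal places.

μ̂_MAP = 3.087

n = 6; x̄ = ((-0.6) + 0.9 + 8.6 + 3.8 + 1 + 7)/6 = 20.7/6 = 3.45.
For a Normal prior and Normal likelihood with known variance, the posterior is Normal; its mode equals its mean, the precision-weighted average.
Prior precision 1/σ₀² = 1/1 = 1; data precision n/σ² = 6/25 = 0.24.
μ̂ = (1·3 + 0.24·3.45) / (1 + 0.24) = 3.828/1.24 = 957/310 ≈ 3.087.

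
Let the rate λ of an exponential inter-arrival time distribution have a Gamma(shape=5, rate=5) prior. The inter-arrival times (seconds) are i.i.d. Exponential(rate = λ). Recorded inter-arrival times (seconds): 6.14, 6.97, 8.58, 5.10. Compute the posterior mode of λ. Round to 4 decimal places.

The Exponential(rate=λ) likelihood is ∝ λ^n e^(−λΣtᵢ). Here n = 4 and Σtᵢ = 6.14 + 6.97 + 8.58 + 5.10 = 26.79.
Posterior ∝ λ^4e^(−5λ) · λ^4e^(−26.79λ) = λ^8e^(−31.79λ), i.e. Gamma(9, 31.79).
Mode = (a−1)/b = 8/31.79 ≈ 0.2517.

λ̂_MAP = 0.2517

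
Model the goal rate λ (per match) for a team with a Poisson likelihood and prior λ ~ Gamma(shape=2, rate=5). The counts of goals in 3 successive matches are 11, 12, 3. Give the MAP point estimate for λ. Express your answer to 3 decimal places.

λ̂_MAP = 3.375

Σxᵢ = 11+12+3 = 26, with n = 3.
Posterior ∝ λe^(−5λ) · λ^26e^(−3λ) = λ^27e^(−8λ), i.e. Gamma(shape=28, rate=8).
The mode of a Gamma(a, b) with a ≥ 1 (shape–rate) is (a−1)/b = 27/8 ≈ 3.375.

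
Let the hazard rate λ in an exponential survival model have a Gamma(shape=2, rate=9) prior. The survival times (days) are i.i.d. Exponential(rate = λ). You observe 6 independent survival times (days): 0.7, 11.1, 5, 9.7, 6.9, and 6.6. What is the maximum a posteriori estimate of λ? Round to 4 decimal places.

λ̂_MAP = 0.1429

The Exponential(rate=λ) likelihood is ∝ λ^n e^(−λΣtᵢ). Here n = 6 and Σtᵢ = 0.7 + 11.1 + 5 + 9.7 + 6.9 + 6.6 = 40.
Posterior ∝ λe^(−9λ) · λ^6e^(−40λ) = λ^7e^(−49λ), i.e. Gamma(8, 49).
Mode = (a−1)/b = 7/49 ≈ 0.1429.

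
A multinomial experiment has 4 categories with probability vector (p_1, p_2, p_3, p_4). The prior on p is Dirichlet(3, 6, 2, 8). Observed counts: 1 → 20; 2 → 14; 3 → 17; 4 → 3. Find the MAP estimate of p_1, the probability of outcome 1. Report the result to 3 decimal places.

The posterior is Dirichlet(αᵢ + nᵢ) = Dirichlet(23, 20, 19, 11).
For a Dirichlet(a₁,…,a_K) with all aᵢ > 1, the mode has j-th component (aⱼ − 1)/(Σaᵢ − K).
Here Σaᵢ = 73 and K = 4, so p_1 = (23 − 1)/(73 − 4) = 22/69 ≈ 0.319.

MAP estimate: 0.319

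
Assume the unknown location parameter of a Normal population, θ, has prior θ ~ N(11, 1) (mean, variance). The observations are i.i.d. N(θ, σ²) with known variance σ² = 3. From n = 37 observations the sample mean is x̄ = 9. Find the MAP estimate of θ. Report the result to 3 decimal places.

n = 37, x̄ = 9.
For a Normal prior and Normal likelihood with known variance, the posterior is Normal; its mode equals its mean, the precision-weighted average.
Prior precision 1/σ₀² = 1/1 = 1; data precision n/σ² = 37/3.
θ̂ = (1·11 + (37/3)·9) / (1 + 37/3) = 122/(40/3) = 9.150.

θ̂_MAP = 9.150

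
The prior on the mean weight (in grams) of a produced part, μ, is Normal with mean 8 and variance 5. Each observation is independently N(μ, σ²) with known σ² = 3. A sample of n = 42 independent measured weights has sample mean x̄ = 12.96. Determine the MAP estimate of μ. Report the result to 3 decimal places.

μ̂_MAP = 12.890

n = 42, x̄ = 12.96.
For a Normal prior and Normal likelihood with known variance, the posterior is Normal; its mode equals its mean, the precision-weighted average.
Prior precision 1/σ₀² = 1/5 = 0.2; data precision n/σ² = 42/3 = 14.
μ̂ = (0.2·8 + 14·12.96) / (0.2 + 14) = 183.04/14.2 = 4576/355 ≈ 12.890.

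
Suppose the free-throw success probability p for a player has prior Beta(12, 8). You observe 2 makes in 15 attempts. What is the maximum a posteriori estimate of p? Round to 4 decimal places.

p̂_MAP = 0.3939

Prior: Beta(12, 8).
Data: 2 successes in 15 trials. The binomial likelihood contributes p^2(1−p)^13, so the posterior is Beta(12+2, 8+13) = Beta(14, 21).
For Beta(a, b) with a, b > 1 the mode is (a−1)/(a+b−2) = 13/33 ≈ 0.3939.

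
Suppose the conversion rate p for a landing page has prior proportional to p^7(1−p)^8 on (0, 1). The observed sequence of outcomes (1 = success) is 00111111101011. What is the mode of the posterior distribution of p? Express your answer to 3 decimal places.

The prior density ∝ p^7(1−p)^8 is the kernel of Beta(8, 9).
Data: 10 successes in 14 trials (from the sequence). The binomial likelihood contributes p^10(1−p)^4, so the posterior is Beta(8+10, 9+4) = Beta(18, 13).
For Beta(a, b) with a, b > 1 the mode is (a−1)/(a+b−2) = 17/29 ≈ 0.586.

p̂_MAP = 0.586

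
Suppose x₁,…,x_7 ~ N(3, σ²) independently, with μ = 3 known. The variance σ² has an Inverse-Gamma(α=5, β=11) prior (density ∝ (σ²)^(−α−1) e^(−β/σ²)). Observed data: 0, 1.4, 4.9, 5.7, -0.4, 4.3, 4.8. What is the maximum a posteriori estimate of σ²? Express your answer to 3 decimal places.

σ̂²_MAP = 3.208

Sum of squared deviations about the known mean: SS = (0−3)² + (1.4−3)² + (4.9−3)² + (5.7−3)² + (-0.4−3)² + (4.3−3)² + (4.8−3)² = 38.95.
The Normal likelihood contributes (σ²)^(−n/2) exp(−SS/(2σ²)), so the posterior is Inverse-Gamma(α + n/2, β + SS/2) = Inverse-Gamma(8.5, 30.475).
The mode of Inverse-Gamma(a, b) is b/(a+1) = 30.475/9.5 ≈ 3.208.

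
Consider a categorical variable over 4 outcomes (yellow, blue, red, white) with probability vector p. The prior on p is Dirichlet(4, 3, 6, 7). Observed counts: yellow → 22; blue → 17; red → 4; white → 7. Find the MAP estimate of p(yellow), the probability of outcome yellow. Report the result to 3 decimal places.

MAP estimate of p(yellow) = 0.379

The posterior is Dirichlet(αᵢ + nᵢ) = Dirichlet(26, 20, 10, 14).
For a Dirichlet(a₁,…,a_K) with all aᵢ > 1, the mode has j-th component (aⱼ − 1)/(Σaᵢ − K).
Here Σaᵢ = 70 and K = 4, so p(yellow) = (26 − 1)/(70 − 4) = 25/66 ≈ 0.379.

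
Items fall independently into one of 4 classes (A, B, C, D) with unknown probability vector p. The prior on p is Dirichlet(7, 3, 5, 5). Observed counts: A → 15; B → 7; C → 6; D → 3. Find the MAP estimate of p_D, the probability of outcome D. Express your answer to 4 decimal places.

The posterior is Dirichlet(αᵢ + nᵢ) = Dirichlet(22, 10, 11, 8).
For a Dirichlet(a₁,…,a_K) with all aᵢ > 1, the mode has j-th component (aⱼ − 1)/(Σaᵢ − K).
Here Σaᵢ = 51 and K = 4, so p_D = (8 − 1)/(51 − 4) = 7/47 ≈ 0.1489.

MAP estimate of p_D = 0.1489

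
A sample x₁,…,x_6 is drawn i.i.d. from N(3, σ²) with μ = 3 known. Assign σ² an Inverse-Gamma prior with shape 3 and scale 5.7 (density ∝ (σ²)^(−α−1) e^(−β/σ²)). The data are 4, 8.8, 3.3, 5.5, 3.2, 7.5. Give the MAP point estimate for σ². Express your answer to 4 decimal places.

Sum of squared deviations about the known mean: SS = (4−3)² + (8.8−3)² + (3.3−3)² + (5.5−3)² + (3.2−3)² + (7.5−3)² = 61.27.
The Normal likelihood contributes (σ²)^(−n/2) exp(−SS/(2σ²)), so the posterior is Inverse-Gamma(α + n/2, β + SS/2) = Inverse-Gamma(6, 36.335).
The mode of Inverse-Gamma(a, b) is b/(a+1) = 36.335/7 ≈ 5.1907.

σ̂²_MAP = 5.1907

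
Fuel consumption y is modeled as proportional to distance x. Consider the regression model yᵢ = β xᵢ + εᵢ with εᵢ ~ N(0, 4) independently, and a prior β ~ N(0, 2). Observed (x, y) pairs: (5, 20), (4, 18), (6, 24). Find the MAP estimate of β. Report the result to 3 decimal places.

β̂_MAP = 4.000

log p(β | y) = −Σ(yᵢ − βxᵢ)²/(2·4) − β²/(2·2) + const.
Setting the derivative to zero: Σxᵢ(yᵢ − βxᵢ)/4 − β/2 = 0, so β = Σxᵢyᵢ / (Σxᵢ² + σ²/τ²).
Σxᵢyᵢ = 5·20 + 4·18 + 6·24 = 316; Σxᵢ² = 77; σ²/τ² = 2.
β̂_MAP = 316 / (77 + 2) = 316/79 ≈ 4.000.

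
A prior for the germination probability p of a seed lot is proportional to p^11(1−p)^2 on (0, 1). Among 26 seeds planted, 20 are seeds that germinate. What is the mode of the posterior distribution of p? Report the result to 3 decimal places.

The prior density ∝ p^11(1−p)^2 is the kernel of Beta(12, 3).
Data: 20 successes in 26 trials. The binomial likelihood contributes p^20(1−p)^6, so the posterior is Beta(12+20, 3+6) = Beta(32, 9).
For Beta(a, b) with a, b > 1 the mode is (a−1)/(a+b−2) = 31/39 ≈ 0.795.

p̂_MAP = 0.795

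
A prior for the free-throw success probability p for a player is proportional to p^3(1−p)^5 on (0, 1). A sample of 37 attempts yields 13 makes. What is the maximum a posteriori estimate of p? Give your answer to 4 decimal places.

p̂_MAP = 0.3556

The prior density ∝ p^3(1−p)^5 is the kernel of Beta(4, 6).
Data: 13 successes in 37 trials. The binomial likelihood contributes p^13(1−p)^24, so the posterior is Beta(4+13, 6+24) = Beta(17, 30).
For Beta(a, b) with a, b > 1 the mode is (a−1)/(a+b−2) = 16/45 ≈ 0.3556.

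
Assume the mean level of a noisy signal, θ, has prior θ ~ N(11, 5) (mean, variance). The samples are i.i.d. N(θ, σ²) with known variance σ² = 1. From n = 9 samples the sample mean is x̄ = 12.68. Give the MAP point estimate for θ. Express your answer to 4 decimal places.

θ̂_MAP = 12.6435

n = 9, x̄ = 12.68.
For a Normal prior and Normal likelihood with known variance, the posterior is Normal; its mode equals its mean, the precision-weighted average.
Prior precision 1/σ₀² = 1/5 = 0.2; data precision n/σ² = 9/1 = 9.
θ̂ = (0.2·11 + 9·12.68) / (0.2 + 9) = 116.32/9.2 = 1454/115 ≈ 12.6435.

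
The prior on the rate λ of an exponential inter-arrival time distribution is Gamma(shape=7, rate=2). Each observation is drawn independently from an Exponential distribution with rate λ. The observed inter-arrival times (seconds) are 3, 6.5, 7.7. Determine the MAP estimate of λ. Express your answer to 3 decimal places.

λ̂_MAP = 0.469

The Exponential(rate=λ) likelihood is ∝ λ^n e^(−λΣtᵢ). Here n = 3 and Σtᵢ = 3 + 6.5 + 7.7 = 17.2.
Posterior ∝ λ^6e^(−2λ) · λ^3e^(−17.2λ) = λ^9e^(−19.2λ), i.e. Gamma(10, 19.2).
Mode = (a−1)/b = 9/19.2 ≈ 0.469.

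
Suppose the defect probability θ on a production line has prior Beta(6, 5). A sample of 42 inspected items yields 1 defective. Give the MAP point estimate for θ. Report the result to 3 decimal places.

θ̂_MAP = 0.118

Prior: Beta(6, 5).
Data: 1 success in 42 trials. The binomial likelihood contributes θ(1−θ)^41, so the posterior is Beta(6+1, 5+41) = Beta(7, 46).
For Beta(a, b) with a, b > 1 the mode is (a−1)/(a+b−2) = 6/51 ≈ 0.118.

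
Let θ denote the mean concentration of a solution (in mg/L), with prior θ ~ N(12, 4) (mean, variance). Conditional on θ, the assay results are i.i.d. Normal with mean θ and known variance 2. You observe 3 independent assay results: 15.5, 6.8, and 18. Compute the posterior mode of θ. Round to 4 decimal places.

n = 3; x̄ = (15.5 + 6.8 + 18)/3 = 40.3/3 = 403/30 ≈ 13.4333.
For a Normal prior and Normal likelihood with known variance, the posterior is Normal; its mode equals its mean, the precision-weighted average.
Prior precision 1/σ₀² = 1/4 = 0.25; data precision n/σ² = 3/2 = 1.5.
θ̂ = (0.25·12 + 1.5·(403/30)) / (0.25 + 1.5) = 23.15/1.75 = 463/35 ≈ 13.2286.

θ̂_MAP = 13.2286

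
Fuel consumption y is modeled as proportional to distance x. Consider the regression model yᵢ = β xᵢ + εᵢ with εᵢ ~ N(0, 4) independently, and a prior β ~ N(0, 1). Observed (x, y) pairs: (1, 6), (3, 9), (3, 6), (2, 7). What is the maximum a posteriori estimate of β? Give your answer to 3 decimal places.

log p(β | y) = −Σ(yᵢ − βxᵢ)²/(2·4) − β²/(2·1) + const.
Setting the derivative to zero: Σxᵢ(yᵢ − βxᵢ)/4 − β/1 = 0, so β = Σxᵢyᵢ / (Σxᵢ² + σ²/τ²).
Σxᵢyᵢ = 1·6 + 3·9 + 3·6 + 2·7 = 65; Σxᵢ² = 23; σ²/τ² = 4.
β̂_MAP = 65 / (23 + 4) = 65/27 ≈ 2.407.

β̂_MAP = 2.407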